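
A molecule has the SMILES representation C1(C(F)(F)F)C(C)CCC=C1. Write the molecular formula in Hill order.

Atom tally by fragment:
  cyclohexene ring core → C:6 H:10
  (− 2 ring H displaced by substituents)
  + CF3 → C:1 F:3
  + CH3 → C:1 H:3
Element totals:
  C: 8
  H: 11
  F: 3

C8H11F3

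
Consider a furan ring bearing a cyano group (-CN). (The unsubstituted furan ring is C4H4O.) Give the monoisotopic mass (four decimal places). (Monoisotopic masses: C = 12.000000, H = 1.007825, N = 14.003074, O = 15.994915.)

93.0215

Atom tally by fragment:
  furan ring core → C:4 H:4 O:1
  (− 1 ring H displaced by substituents)
  + CN → C:1 N:1
Element totals:
  C: 5
  H: 3
  N: 1
  O: 1
Molecular formula: C5H3NO.
  M = 5(12.0) + 3(1.007825) + 14.003074 + 15.994915
    = 60.000000 + 3.023475 + 14.003074 + 15.994915 = 93.021464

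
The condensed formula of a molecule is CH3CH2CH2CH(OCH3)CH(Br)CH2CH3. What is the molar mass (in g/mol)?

209.13 g/mol

Element totals:
  C: 8
  H: 17
  Br: 1
  O: 1
Molecular formula: C8H17BrO.
  M = 8(12.011) + 17(1.008) + 79.904 + 15.999
    = 96.088 + 17.136 + 79.904 + 15.999 = 209.127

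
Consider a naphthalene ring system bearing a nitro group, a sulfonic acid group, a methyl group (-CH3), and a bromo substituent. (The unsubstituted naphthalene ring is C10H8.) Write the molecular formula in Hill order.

C11H8BrNO5S

Atom tally by fragment:
  naphthalene ring system core → C:10 H:8
  (− 4 ring H displaced by substituents)
  + NO2 → N:1 O:2
  + SO3H → S:1 O:3 H:1
  + CH3 → C:1 H:3
  + Br → Br:1
Element totals:
  C: 11
  H: 8
  Br: 1
  N: 1
  O: 5
  S: 1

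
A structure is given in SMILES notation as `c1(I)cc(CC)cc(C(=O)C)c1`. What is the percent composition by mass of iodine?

46.30%

Atom tally by fragment:
  benzene ring core → C:6 H:6
  (− 3 ring H displaced by substituents)
  + I → I:1
  + C2H5 → C:2 H:5
  + COCH3 → C:2 H:3 O:1
Element totals:
  C: 10
  H: 11
  I: 1
  O: 1
Molecular formula: C10H11IO.
Molar mass = 274.101 g/mol.
Mass from I: 1 × 126.904 = 126.904 g/mol.
%I = 126.904 / 274.101 × 100 = 46.30%.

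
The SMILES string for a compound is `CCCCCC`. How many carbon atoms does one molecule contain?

Atom tally by fragment:
  CH3 → C:1 H:3
  CH2 → C:1 H:2
  CH2 → C:1 H:2
  CH2 → C:1 H:2
  CH2 → C:1 H:2
  CH3 → C:1 H:3
Element totals:
  C: 6
  H: 14

6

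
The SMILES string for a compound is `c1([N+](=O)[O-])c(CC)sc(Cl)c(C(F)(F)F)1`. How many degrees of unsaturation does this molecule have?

Atom tally by fragment:
  thiophene ring core → C:4 H:4 S:1
  (− 4 ring H displaced by substituents)
  + NO2 → N:1 O:2
  + C2H5 → C:2 H:5
  + Cl → Cl:1
  + CF3 → C:1 F:3
Element totals:
  C: 7
  H: 5
  Cl: 1
  F: 3
  N: 1
  O: 2
  S: 1
Molecular formula: C7H5ClF3NO2S.
DoU = (2C + 2 + N − H − X) / 2 = (2·7 + 2 + 1 − 5 − 4) / 2 = 4.

4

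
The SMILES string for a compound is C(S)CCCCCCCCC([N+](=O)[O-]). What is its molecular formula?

C10H21NO2S

Atom tally by fragment:
  HSCH2 → C:1 H:3 S:1
  CH2 → C:1 H:2
  CH2 → C:1 H:2
  CH2 → C:1 H:2
  CH2 → C:1 H:2
  CH2 → C:1 H:2
  CH2 → C:1 H:2
  CH2 → C:1 H:2
  CH2 → C:1 H:2
  CH2NO2 → C:1 H:2 N:1 O:2
Element totals:
  C: 10
  H: 21
  N: 1
  O: 2
  S: 1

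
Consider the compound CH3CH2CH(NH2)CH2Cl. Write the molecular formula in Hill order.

C4H10ClN

Atom tally by fragment:
  CH3 → C:1 H:3
  CH2 → C:1 H:2
  CH(NH2) → C:1 H:3 N:1
  CH2Cl → C:1 H:2 Cl:1
Element totals:
  C: 4
  H: 10
  Cl: 1
  N: 1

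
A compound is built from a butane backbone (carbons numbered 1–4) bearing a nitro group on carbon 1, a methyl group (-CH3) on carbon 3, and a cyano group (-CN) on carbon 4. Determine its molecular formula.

Atom tally by fragment:
  O2NCH2 → C:1 H:2 N:1 O:2
  CH2 → C:1 H:2
  CH(CH3) → C:2 H:4
  CH2CN → C:2 H:2 N:1
Element totals:
  C: 6
  H: 10
  N: 2
  O: 2

C6H10N2O2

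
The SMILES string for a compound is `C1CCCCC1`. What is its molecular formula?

Atom tally by fragment:
  cyclohexane ring core → C:6 H:12
Element totals:
  C: 6
  H: 12

C6H12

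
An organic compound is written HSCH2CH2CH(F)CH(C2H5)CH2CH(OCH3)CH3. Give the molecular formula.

Atom tally by fragment:
  HSCH2 → C:1 H:3 S:1
  CH2 → C:1 H:2
  CH(F) → C:1 H:1 F:1
  CH(C2H5) → C:3 H:6
  CH2 → C:1 H:2
  CH(OCH3) → C:2 H:4 O:1
  CH3 → C:1 H:3
Element totals:
  C: 10
  H: 21
  F: 1
  O: 1
  S: 1

C10H21FOS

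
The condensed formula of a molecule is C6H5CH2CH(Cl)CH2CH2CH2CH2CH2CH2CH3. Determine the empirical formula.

Atom tally by fragment:
  C6H5CH2 → C:7 H:7
  CH(Cl) → C:1 H:1 Cl:1
  CH2 → C:1 H:2
  CH2 → C:1 H:2
  CH2 → C:1 H:2
  CH2 → C:1 H:2
  CH2 → C:1 H:2
  CH2 → C:1 H:2
  CH3 → C:1 H:3
Element totals:
  C: 15
  H: 23
  Cl: 1
Molecular formula: C15H23Cl.
gcd of subscripts (15, 1, 23) = 1, so the empirical formula equals the molecular formula.

C15H23Cl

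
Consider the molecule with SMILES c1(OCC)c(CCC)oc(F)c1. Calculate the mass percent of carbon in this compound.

Atom tally by fragment:
  furan ring core → C:4 H:4 O:1
  (− 3 ring H displaced by substituents)
  + OC2H5 → C:2 H:5 O:1
  + CH2CH2CH3 → C:3 H:7
  + F → F:1
Element totals:
  C: 9
  H: 13
  F: 1
  O: 2
Molecular formula: C9H13FO2.
Molar mass = 172.199 g/mol.
Mass from C: 9 × 12.011 = 108.099 g/mol.
%C = 108.099 / 172.199 × 100 = 62.78%.

62.78%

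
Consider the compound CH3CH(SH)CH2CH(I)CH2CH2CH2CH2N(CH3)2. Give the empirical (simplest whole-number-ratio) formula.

Atom tally by fragment:
  CH3 → C:1 H:3
  CH(SH) → C:1 H:2 S:1
  CH2 → C:1 H:2
  CH(I) → C:1 H:1 I:1
  CH2 → C:1 H:2
  CH2 → C:1 H:2
  CH2 → C:1 H:2
  CH2N(CH3)2 → C:3 H:8 N:1
Element totals:
  C: 10
  H: 22
  I: 1
  N: 1
  S: 1
Molecular formula: C10H22INS.
gcd of subscripts (10, 22, 1, 1, 1) = 1, so the empirical formula equals the molecular formula.

C10H22INS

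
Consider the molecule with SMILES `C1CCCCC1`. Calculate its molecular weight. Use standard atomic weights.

Atom tally by fragment:
  cyclohexane ring core → C:6 H:12
Element totals:
  C: 6
  H: 12
Molecular formula: C6H12.
  M = 6(12.011) + 12(1.008)
    = 72.066 + 12.096 = 84.162

84.16 g/mol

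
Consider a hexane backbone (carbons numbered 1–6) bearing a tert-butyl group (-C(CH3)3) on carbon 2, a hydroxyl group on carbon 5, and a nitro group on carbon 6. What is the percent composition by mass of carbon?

Atom tally by fragment:
  CH3 → C:1 H:3
  CH(C(CH3)3) → C:5 H:10
  CH2 → C:1 H:2
  CH2 → C:1 H:2
  CH(OH) → C:1 H:2 O:1
  CH2NO2 → C:1 H:2 N:1 O:2
Element totals:
  C: 10
  H: 21
  N: 1
  O: 3
Molecular formula: C10H21NO3.
Molar mass = 203.282 g/mol.
Mass from C: 10 × 12.011 = 120.110 g/mol.
%C = 120.110 / 203.282 × 100 = 59.09%.

59.09%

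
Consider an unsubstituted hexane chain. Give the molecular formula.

Atom tally by fragment:
  CH3 → C:1 H:3
  CH2 → C:1 H:2
  CH2 → C:1 H:2
  CH2 → C:1 H:2
  CH2 → C:1 H:2
  CH3 → C:1 H:3
Element totals:
  C: 6
  H: 14

C6H14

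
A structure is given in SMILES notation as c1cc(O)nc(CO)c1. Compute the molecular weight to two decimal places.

Atom tally by fragment:
  pyridine ring core → C:5 H:5 N:1
  (− 2 ring H displaced by substituents)
  + OH → O:1 H:1
  + CH2OH → C:1 H:3 O:1
Element totals:
  C: 6
  H: 7
  N: 1
  O: 2
Molecular formula: C6H7NO2.
  M = 6(12.011) + 7(1.008) + 14.007 + 2(15.999)
    = 72.066 + 7.056 + 14.007 + 31.998 = 125.127

125.13 g/mol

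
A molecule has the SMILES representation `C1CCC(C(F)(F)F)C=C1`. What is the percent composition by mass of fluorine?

Atom tally by fragment:
  cyclohexene ring core → C:6 H:10
  (− 1 ring H displaced by substituents)
  + CF3 → C:1 F:3
Element totals:
  C: 7
  H: 9
  F: 3
Molecular formula: C7H9F3.
Molar mass = 150.143 g/mol.
Mass from F: 3 × 18.998 = 56.994 g/mol.
%F = 56.994 / 150.143 × 100 = 37.96%.

37.96%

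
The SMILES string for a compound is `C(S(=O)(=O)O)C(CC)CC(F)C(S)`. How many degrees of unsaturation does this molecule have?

Atom tally by fragment:
  HO3SCH2 → C:1 H:3 S:1 O:3
  CH(C2H5) → C:3 H:6
  CH2 → C:1 H:2
  CH(F) → C:1 H:1 F:1
  CH2SH → C:1 H:3 S:1
Element totals:
  C: 7
  H: 15
  F: 1
  O: 3
  S: 2
Molecular formula: C7H15FO3S2.
DoU = (2C + 2 + N − H − X) / 2 = (2·7 + 2 + 0 − 15 − 1) / 2 = 0.

0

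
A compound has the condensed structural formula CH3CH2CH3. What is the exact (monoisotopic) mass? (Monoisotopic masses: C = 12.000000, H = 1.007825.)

44.0626

Atom tally by fragment:
  CH3 → C:1 H:3
  CH2 → C:1 H:2
  CH3 → C:1 H:3
Element totals:
  C: 3
  H: 8
Molecular formula: C3H8.
  M = 3(12.0) + 8(1.007825)
    = 36.000000 + 8.062600 = 44.062600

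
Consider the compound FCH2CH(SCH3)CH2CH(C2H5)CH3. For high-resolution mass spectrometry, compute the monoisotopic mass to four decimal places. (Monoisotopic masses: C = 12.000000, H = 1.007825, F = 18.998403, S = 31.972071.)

Atom tally by fragment:
  FCH2 → C:1 H:2 F:1
  CH(SCH3) → C:2 H:4 S:1
  CH2 → C:1 H:2
  CH(C2H5) → C:3 H:6
  CH3 → C:1 H:3
Element totals:
  C: 8
  H: 17
  F: 1
  S: 1
Molecular formula: C8H17FS.
  M = 8(12.0) + 17(1.007825) + 18.998403 + 31.972071
    = 96.000000 + 17.133025 + 18.998403 + 31.972071 = 164.103499

164.1035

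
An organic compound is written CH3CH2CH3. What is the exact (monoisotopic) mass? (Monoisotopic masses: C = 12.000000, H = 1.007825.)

Element totals:
  C: 3
  H: 8
Molecular formula: C3H8.
  M = 3(12.0) + 8(1.007825)
    = 36.000000 + 8.062600 = 44.062600

44.0626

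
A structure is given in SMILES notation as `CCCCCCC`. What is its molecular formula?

C7H16

Atom tally by fragment:
  CH3 → C:1 H:3
  CH2 → C:1 H:2
  CH2 → C:1 H:2
  CH2 → C:1 H:2
  CH2 → C:1 H:2
  CH2 → C:1 H:2
  CH3 → C:1 H:3
Element totals:
  C: 7
  H: 16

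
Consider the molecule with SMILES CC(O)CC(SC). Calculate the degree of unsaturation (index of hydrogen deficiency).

0

Atom tally by fragment:
  CH3 → C:1 H:3
  CH(OH) → C:1 H:2 O:1
  CH2 → C:1 H:2
  CH2SCH3 → C:2 H:5 S:1
Element totals:
  C: 5
  H: 12
  O: 1
  S: 1
Molecular formula: C5H12OS.
DoU = (2C + 2 + N − H − X) / 2 = (2·5 + 2 + 0 − 12 − 0) / 2 = 0.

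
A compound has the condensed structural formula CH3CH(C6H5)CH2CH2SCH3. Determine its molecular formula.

Atom tally by fragment:
  CH3 → C:1 H:3
  CH(C6H5) → C:7 H:6
  CH2 → C:1 H:2
  CH2SCH3 → C:2 H:5 S:1
Element totals:
  C: 11
  H: 16
  S: 1

C11H16S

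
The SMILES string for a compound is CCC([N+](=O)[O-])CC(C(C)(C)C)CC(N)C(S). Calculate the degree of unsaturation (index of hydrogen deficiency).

Atom tally by fragment:
  CH3 → C:1 H:3
  CH2 → C:1 H:2
  CH(NO2) → C:1 H:1 N:1 O:2
  CH2 → C:1 H:2
  CH(C(CH3)3) → C:5 H:10
  CH2 → C:1 H:2
  CH(NH2) → C:1 H:3 N:1
  CH2SH → C:1 H:3 S:1
Element totals:
  C: 12
  H: 26
  N: 2
  O: 2
  S: 1
Molecular formula: C12H26N2O2S.
DoU = (2C + 2 + N − H − X) / 2 = (2·12 + 2 + 2 − 26 − 0) / 2 = 1.

1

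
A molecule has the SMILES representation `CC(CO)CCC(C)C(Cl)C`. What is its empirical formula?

Atom tally by fragment:
  CH3 → C:1 H:3
  CH(CH2OH) → C:2 H:4 O:1
  CH2 → C:1 H:2
  CH2 → C:1 H:2
  CH(CH3) → C:2 H:4
  CH(Cl) → C:1 H:1 Cl:1
  CH3 → C:1 H:3
Element totals:
  C: 9
  H: 19
  Cl: 1
  O: 1
Molecular formula: C9H19ClO.
gcd of subscripts (9, 1, 19, 1) = 1, so the empirical formula equals the molecular formula.

C9H19ClO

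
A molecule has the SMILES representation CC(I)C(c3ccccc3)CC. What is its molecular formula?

C11H15I

Atom tally by fragment:
  CH3 → C:1 H:3
  CH(I) → C:1 H:1 I:1
  CH(C6H5) → C:7 H:6
  CH2 → C:1 H:2
  CH3 → C:1 H:3
Element totals:
  C: 11
  H: 15
  I: 1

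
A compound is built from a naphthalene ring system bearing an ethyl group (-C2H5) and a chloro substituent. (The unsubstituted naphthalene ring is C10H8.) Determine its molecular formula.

C12H11Cl

Atom tally by fragment:
  naphthalene ring system core → C:10 H:8
  (− 2 ring H displaced by substituents)
  + C2H5 → C:2 H:5
  + Cl → Cl:1
Element totals:
  C: 12
  H: 11
  Cl: 1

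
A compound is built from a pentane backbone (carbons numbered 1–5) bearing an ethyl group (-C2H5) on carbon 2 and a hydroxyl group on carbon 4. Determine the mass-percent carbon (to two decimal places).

Atom tally by fragment:
  CH3 → C:1 H:3
  CH(C2H5) → C:3 H:6
  CH2 → C:1 H:2
  CH(OH) → C:1 H:2 O:1
  CH3 → C:1 H:3
Element totals:
  C: 7
  H: 16
  O: 1
Molecular formula: C7H16O.
Molar mass = 116.204 g/mol.
Mass from C: 7 × 12.011 = 84.077 g/mol.
%C = 84.077 / 116.204 × 100 = 72.35%.

72.35%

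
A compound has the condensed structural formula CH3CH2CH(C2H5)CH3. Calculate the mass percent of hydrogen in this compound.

16.38%

Atom tally by fragment:
  CH3 → C:1 H:3
  CH2 → C:1 H:2
  CH(C2H5) → C:3 H:6
  CH3 → C:1 H:3
Element totals:
  C: 6
  H: 14
Molecular formula: C6H14.
Molar mass = 86.178 g/mol.
Mass from H: 14 × 1.008 = 14.112 g/mol.
%H = 14.112 / 86.178 × 100 = 16.38%.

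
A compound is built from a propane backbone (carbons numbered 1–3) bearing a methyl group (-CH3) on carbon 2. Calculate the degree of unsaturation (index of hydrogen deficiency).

Atom tally by fragment:
  CH3 → C:1 H:3
  CH(CH3) → C:2 H:4
  CH3 → C:1 H:3
Element totals:
  C: 4
  H: 10
Molecular formula: C4H10.
DoU = (2C + 2 + N − H − X) / 2 = (2·4 + 2 + 0 − 10 − 0) / 2 = 0.

0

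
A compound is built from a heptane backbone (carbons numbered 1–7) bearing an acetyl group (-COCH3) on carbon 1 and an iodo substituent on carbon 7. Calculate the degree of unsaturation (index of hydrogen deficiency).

1

Atom tally by fragment:
  CH3COCH2 → C:3 H:5 O:1
  CH2 → C:1 H:2
  CH2 → C:1 H:2
  CH2 → C:1 H:2
  CH2 → C:1 H:2
  CH2 → C:1 H:2
  CH2I → C:1 H:2 I:1
Element totals:
  C: 9
  H: 17
  I: 1
  O: 1
Molecular formula: C9H17IO.
DoU = (2C + 2 + N − H − X) / 2 = (2·9 + 2 + 0 − 17 − 1) / 2 = 1.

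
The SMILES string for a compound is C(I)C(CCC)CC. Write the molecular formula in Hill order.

Atom tally by fragment:
  ICH2 → C:1 H:2 I:1
  CH(CH2CH2CH3) → C:4 H:8
  CH2 → C:1 H:2
  CH3 → C:1 H:3
Element totals:
  C: 7
  H: 15
  I: 1

C7H15I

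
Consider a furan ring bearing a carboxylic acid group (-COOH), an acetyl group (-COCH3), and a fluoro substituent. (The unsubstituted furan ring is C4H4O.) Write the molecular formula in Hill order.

C7H5FO4

Atom tally by fragment:
  furan ring core → C:4 H:4 O:1
  (− 3 ring H displaced by substituents)
  + COOH → C:1 H:1 O:2
  + COCH3 → C:2 H:3 O:1
  + F → F:1
Element totals:
  C: 7
  H: 5
  F: 1
  O: 4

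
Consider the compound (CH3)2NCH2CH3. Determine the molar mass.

Atom tally by fragment:
  (CH3)2NCH2 → C:3 H:8 N:1
  CH3 → C:1 H:3
Element totals:
  C: 4
  H: 11
  N: 1
Molecular formula: C4H11N.
  M = 4(12.011) + 11(1.008) + 14.007
    = 48.044 + 11.088 + 14.007 = 73.139

73.14 g/mol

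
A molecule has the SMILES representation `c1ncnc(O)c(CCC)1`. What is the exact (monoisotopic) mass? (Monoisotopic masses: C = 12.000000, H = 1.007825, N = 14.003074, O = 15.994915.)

Atom tally by fragment:
  pyrimidine ring core → C:4 H:4 N:2
  (− 2 ring H displaced by substituents)
  + OH → O:1 H:1
  + CH2CH2CH3 → C:3 H:7
Element totals:
  C: 7
  H: 10
  N: 2
  O: 1
Molecular formula: C7H10N2O.
  M = 7(12.0) + 10(1.007825) + 2(14.003074) + 15.994915
    = 84.000000 + 10.078250 + 28.006148 + 15.994915 = 138.079313

138.0793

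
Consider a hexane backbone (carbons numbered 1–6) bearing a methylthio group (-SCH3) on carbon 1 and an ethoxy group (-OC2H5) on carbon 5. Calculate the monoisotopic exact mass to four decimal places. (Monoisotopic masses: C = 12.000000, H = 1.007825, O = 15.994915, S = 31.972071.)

176.1235

Atom tally by fragment:
  CH3SCH2 → C:2 H:5 S:1
  CH2 → C:1 H:2
  CH2 → C:1 H:2
  CH2 → C:1 H:2
  CH(OC2H5) → C:3 H:6 O:1
  CH3 → C:1 H:3
Element totals:
  C: 9
  H: 20
  O: 1
  S: 1
Molecular formula: C9H20OS.
  M = 9(12.0) + 20(1.007825) + 15.994915 + 31.972071
    = 108.000000 + 20.156500 + 15.994915 + 31.972071 = 176.123486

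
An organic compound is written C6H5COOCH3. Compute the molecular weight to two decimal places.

Element totals:
  C: 8
  H: 8
  O: 2
Molecular formula: C8H8O2.
  M = 8(12.011) + 8(1.008) + 2(15.999)
    = 96.088 + 8.064 + 31.998 = 136.150

136.15 g/mol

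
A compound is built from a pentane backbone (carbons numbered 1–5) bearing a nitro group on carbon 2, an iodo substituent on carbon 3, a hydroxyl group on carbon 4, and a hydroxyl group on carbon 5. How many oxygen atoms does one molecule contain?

4

Atom tally by fragment:
  CH3 → C:1 H:3
  CH(NO2) → C:1 H:1 N:1 O:2
  CH(I) → C:1 H:1 I:1
  CH(OH) → C:1 H:2 O:1
  CH2OH → C:1 H:3 O:1
Element totals:
  C: 5
  H: 10
  I: 1
  N: 1
  O: 4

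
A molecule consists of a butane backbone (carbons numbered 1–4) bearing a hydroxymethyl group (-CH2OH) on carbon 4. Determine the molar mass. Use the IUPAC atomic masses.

88.15 g/mol

Atom tally by fragment:
  CH3 → C:1 H:3
  CH2 → C:1 H:2
  CH2 → C:1 H:2
  CH2CH2OH → C:2 H:5 O:1
Element totals:
  C: 5
  H: 12
  O: 1
Molecular formula: C5H12O.
  M = 5(12.011) + 12(1.008) + 15.999
    = 60.055 + 12.096 + 15.999 = 88.150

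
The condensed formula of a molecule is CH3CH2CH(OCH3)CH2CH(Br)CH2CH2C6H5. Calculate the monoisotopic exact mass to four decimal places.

284.0776

Atom tally by fragment:
  CH3 → C:1 H:3
  CH2 → C:1 H:2
  CH(OCH3) → C:2 H:4 O:1
  CH2 → C:1 H:2
  CH(Br) → C:1 H:1 Br:1
  CH2 → C:1 H:2
  CH2C6H5 → C:7 H:7
Element totals:
  C: 14
  H: 21
  Br: 1
  O: 1
Molecular formula: C14H21BrO.
  M = 14(12.0) + 21(1.007825) + 78.918338 + 15.994915
    = 168.000000 + 21.164325 + 78.918338 + 15.994915 = 284.077578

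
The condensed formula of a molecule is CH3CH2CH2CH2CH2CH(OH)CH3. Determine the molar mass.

116.20 g/mol

Atom tally by fragment:
  CH3 → C:1 H:3
  CH2 → C:1 H:2
  CH2 → C:1 H:2
  CH2 → C:1 H:2
  CH2 → C:1 H:2
  CH(OH) → C:1 H:2 O:1
  CH3 → C:1 H:3
Element totals:
  C: 7
  H: 16
  O: 1
Molecular formula: C7H16O.
  M = 7(12.011) + 16(1.008) + 15.999
    = 84.077 + 16.128 + 15.999 = 116.204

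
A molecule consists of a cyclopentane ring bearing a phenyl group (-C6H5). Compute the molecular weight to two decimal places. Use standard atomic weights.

146.23 g/mol

Atom tally by fragment:
  cyclopentane ring core → C:5 H:10
  (− 1 ring H displaced by substituents)
  + C6H5 → C:6 H:5
Element totals:
  C: 11
  H: 14
Molecular formula: C11H14.
  M = 11(12.011) + 14(1.008)
    = 132.121 + 14.112 = 146.233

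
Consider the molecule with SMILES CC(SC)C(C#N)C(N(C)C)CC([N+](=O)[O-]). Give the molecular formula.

C10H19N3O2S

Atom tally by fragment:
  CH3 → C:1 H:3
  CH(SCH3) → C:2 H:4 S:1
  CH(CN) → C:2 H:1 N:1
  CH(N(CH3)2) → C:3 H:7 N:1
  CH2 → C:1 H:2
  CH2NO2 → C:1 H:2 N:1 O:2
Element totals:
  C: 10
  H: 19
  N: 3
  O: 2
  S: 1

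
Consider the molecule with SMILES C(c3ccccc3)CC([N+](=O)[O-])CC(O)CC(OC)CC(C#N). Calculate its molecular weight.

320.39 g/mol

Atom tally by fragment:
  C6H5CH2 → C:7 H:7
  CH2 → C:1 H:2
  CH(NO2) → C:1 H:1 N:1 O:2
  CH2 → C:1 H:2
  CH(OH) → C:1 H:2 O:1
  CH2 → C:1 H:2
  CH(OCH3) → C:2 H:4 O:1
  CH2 → C:1 H:2
  CH2CN → C:2 H:2 N:1
Element totals:
  C: 17
  H: 24
  N: 2
  O: 4
Molecular formula: C17H24N2O4.
  M = 17(12.011) + 24(1.008) + 2(14.007) + 4(15.999)
    = 204.187 + 24.192 + 28.014 + 63.996 = 320.389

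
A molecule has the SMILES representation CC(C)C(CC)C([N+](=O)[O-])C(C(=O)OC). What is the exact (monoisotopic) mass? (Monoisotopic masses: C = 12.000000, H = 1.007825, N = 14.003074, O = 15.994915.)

217.1314

Atom tally by fragment:
  CH3 → C:1 H:3
  CH(CH3) → C:2 H:4
  CH(C2H5) → C:3 H:6
  CH(NO2) → C:1 H:1 N:1 O:2
  CH2COOCH3 → C:3 H:5 O:2
Element totals:
  C: 10
  H: 19
  N: 1
  O: 4
Molecular formula: C10H19NO4.
  M = 10(12.0) + 19(1.007825) + 14.003074 + 4(15.994915)
    = 120.000000 + 19.148675 + 14.003074 + 63.979660 = 217.131409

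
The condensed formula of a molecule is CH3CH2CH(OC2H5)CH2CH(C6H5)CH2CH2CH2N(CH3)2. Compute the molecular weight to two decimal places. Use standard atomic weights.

277.45 g/mol

Element totals:
  C: 18
  H: 31
  N: 1
  O: 1
Molecular formula: C18H31NO.
  M = 18(12.011) + 31(1.008) + 14.007 + 15.999
    = 216.198 + 31.248 + 14.007 + 15.999 = 277.452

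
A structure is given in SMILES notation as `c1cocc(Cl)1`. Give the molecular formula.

Atom tally by fragment:
  furan ring core → C:4 H:4 O:1
  (− 1 ring H displaced by substituents)
  + Cl → Cl:1
Element totals:
  C: 4
  H: 3
  Cl: 1
  O: 1

C4H3ClO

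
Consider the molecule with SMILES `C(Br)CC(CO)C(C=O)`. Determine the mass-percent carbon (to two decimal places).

36.95%

Atom tally by fragment:
  BrCH2 → C:1 H:2 Br:1
  CH2 → C:1 H:2
  CH(CH2OH) → C:2 H:4 O:1
  CH2CHO → C:2 H:3 O:1
Element totals:
  C: 6
  H: 11
  Br: 1
  O: 2
Molecular formula: C6H11BrO2.
Molar mass = 195.056 g/mol.
Mass from C: 6 × 12.011 = 72.066 g/mol.
%C = 72.066 / 195.056 × 100 = 36.95%.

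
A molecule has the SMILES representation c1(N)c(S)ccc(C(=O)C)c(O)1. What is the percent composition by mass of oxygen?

Atom tally by fragment:
  benzene ring core → C:6 H:6
  (− 4 ring H displaced by substituents)
  + NH2 → N:1 H:2
  + SH → S:1 H:1
  + COCH3 → C:2 H:3 O:1
  + OH → O:1 H:1
Element totals:
  C: 8
  H: 9
  N: 1
  O: 2
  S: 1
Molecular formula: C8H9NO2S.
Molar mass = 183.225 g/mol.
Mass from O: 2 × 15.999 = 31.998 g/mol.
%O = 31.998 / 183.225 × 100 = 17.46%.

17.46%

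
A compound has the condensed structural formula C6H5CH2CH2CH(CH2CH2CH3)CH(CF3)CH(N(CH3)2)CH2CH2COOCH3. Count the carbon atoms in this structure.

Element totals:
  C: 21
  H: 32
  F: 3
  N: 1
  O: 2

21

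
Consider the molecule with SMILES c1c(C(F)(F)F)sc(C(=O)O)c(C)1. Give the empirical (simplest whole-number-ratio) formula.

Atom tally by fragment:
  thiophene ring core → C:4 H:4 S:1
  (− 3 ring H displaced by substituents)
  + CF3 → C:1 F:3
  + COOH → C:1 H:1 O:2
  + CH3 → C:1 H:3
Element totals:
  C: 7
  H: 5
  F: 3
  O: 2
  S: 1
Molecular formula: C7H5F3O2S.
gcd of subscripts (7, 3, 5, 2, 1) = 1, so the empirical formula equals the molecular formula.

C7H5F3O2S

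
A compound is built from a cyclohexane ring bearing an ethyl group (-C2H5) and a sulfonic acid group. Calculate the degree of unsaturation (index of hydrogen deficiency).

1

Atom tally by fragment:
  cyclohexane ring core → C:6 H:12
  (− 2 ring H displaced by substituents)
  + C2H5 → C:2 H:5
  + SO3H → S:1 O:3 H:1
Element totals:
  C: 8
  H: 16
  O: 3
  S: 1
Molecular formula: C8H16O3S.
DoU = (2C + 2 + N − H − X) / 2 = (2·8 + 2 + 0 − 16 − 0) / 2 = 1.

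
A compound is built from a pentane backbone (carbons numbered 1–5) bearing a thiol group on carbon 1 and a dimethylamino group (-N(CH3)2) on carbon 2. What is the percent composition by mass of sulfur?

Atom tally by fragment:
  HSCH2 → C:1 H:3 S:1
  CH(N(CH3)2) → C:3 H:7 N:1
  CH2 → C:1 H:2
  CH2 → C:1 H:2
  CH3 → C:1 H:3
Element totals:
  C: 7
  H: 17
  N: 1
  S: 1
Molecular formula: C7H17NS.
Molar mass = 147.280 g/mol.
Mass from S: 1 × 32.06 = 32.060 g/mol.
%S = 32.060 / 147.280 × 100 = 21.77%.

21.77%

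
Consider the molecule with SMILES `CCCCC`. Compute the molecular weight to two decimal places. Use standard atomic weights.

Atom tally by fragment:
  CH3 → C:1 H:3
  CH2 → C:1 H:2
  CH2 → C:1 H:2
  CH2 → C:1 H:2
  CH3 → C:1 H:3
Element totals:
  C: 5
  H: 12
Molecular formula: C5H12.
  M = 5(12.011) + 12(1.008)
    = 60.055 + 12.096 = 72.151

72.15 g/mol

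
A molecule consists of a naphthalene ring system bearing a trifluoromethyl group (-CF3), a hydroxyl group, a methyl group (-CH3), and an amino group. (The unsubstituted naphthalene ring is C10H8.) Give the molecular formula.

Atom tally by fragment:
  naphthalene ring system core → C:10 H:8
  (− 4 ring H displaced by substituents)
  + CF3 → C:1 F:3
  + OH → O:1 H:1
  + CH3 → C:1 H:3
  + NH2 → N:1 H:2
Element totals:
  C: 12
  H: 10
  F: 3
  N: 1
  O: 1

C12H10F3NO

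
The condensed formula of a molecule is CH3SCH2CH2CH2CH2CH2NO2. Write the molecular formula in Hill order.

Element totals:
  C: 6
  H: 13
  N: 1
  O: 2
  S: 1

C6H13NO2S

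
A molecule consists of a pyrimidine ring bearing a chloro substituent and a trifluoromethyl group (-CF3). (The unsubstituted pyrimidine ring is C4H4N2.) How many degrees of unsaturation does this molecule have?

4

Atom tally by fragment:
  pyrimidine ring core → C:4 H:4 N:2
  (− 2 ring H displaced by substituents)
  + Cl → Cl:1
  + CF3 → C:1 F:3
Element totals:
  C: 5
  H: 2
  Cl: 1
  F: 3
  N: 2
Molecular formula: C5H2ClF3N2.
DoU = (2C + 2 + N − H − X) / 2 = (2·5 + 2 + 2 − 2 − 4) / 2 = 4.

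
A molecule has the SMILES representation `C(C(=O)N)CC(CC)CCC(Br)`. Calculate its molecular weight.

236.15 g/mol

Atom tally by fragment:
  H2NOCCH2 → C:2 H:4 O:1 N:1
  CH2 → C:1 H:2
  CH(C2H5) → C:3 H:6
  CH2 → C:1 H:2
  CH2 → C:1 H:2
  CH2Br → C:1 H:2 Br:1
Element totals:
  C: 9
  H: 18
  Br: 1
  N: 1
  O: 1
Molecular formula: C9H18BrNO.
  M = 9(12.011) + 18(1.008) + 79.904 + 14.007 + 15.999
    = 108.099 + 18.144 + 79.904 + 14.007 + 15.999 = 236.153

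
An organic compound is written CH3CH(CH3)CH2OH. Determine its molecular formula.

Atom tally by fragment:
  CH3 → C:1 H:3
  CH(CH3) → C:2 H:4
  CH2OH → C:1 H:3 O:1
Element totals:
  C: 4
  H: 10
  O: 1

C4H10O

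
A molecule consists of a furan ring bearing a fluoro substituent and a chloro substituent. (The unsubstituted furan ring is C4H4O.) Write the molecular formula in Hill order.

Atom tally by fragment:
  furan ring core → C:4 H:4 O:1
  (− 2 ring H displaced by substituents)
  + F → F:1
  + Cl → Cl:1
Element totals:
  C: 4
  H: 2
  Cl: 1
  F: 1
  O: 1

C4H2ClFO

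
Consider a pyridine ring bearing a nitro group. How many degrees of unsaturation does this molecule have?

Atom tally by fragment:
  pyridine ring core → C:5 H:5 N:1
  (− 1 ring H displaced by substituents)
  + NO2 → N:1 O:2
Element totals:
  C: 5
  H: 4
  N: 2
  O: 2
Molecular formula: C5H4N2O2.
DoU = (2C + 2 + N − H − X) / 2 = (2·5 + 2 + 2 − 4 − 0) / 2 = 5.

5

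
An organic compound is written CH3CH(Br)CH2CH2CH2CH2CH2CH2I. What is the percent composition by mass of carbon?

Atom tally by fragment:
  CH3 → C:1 H:3
  CH(Br) → C:1 H:1 Br:1
  CH2 → C:1 H:2
  CH2 → C:1 H:2
  CH2 → C:1 H:2
  CH2 → C:1 H:2
  CH2 → C:1 H:2
  CH2I → C:1 H:2 I:1
Element totals:
  C: 8
  H: 16
  Br: 1
  I: 1
Molecular formula: C8H16BrI.
Molar mass = 319.024 g/mol.
Mass from C: 8 × 12.011 = 96.088 g/mol.
%C = 96.088 / 319.024 × 100 = 30.12%.

30.12%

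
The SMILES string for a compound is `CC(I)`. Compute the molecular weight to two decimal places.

Atom tally by fragment:
  CH3 → C:1 H:3
  CH2I → C:1 H:2 I:1
Element totals:
  C: 2
  H: 5
  I: 1
Molecular formula: C2H5I.
  M = 2(12.011) + 5(1.008) + 126.904
    = 24.022 + 5.040 + 126.904 = 155.966

155.97 g/mol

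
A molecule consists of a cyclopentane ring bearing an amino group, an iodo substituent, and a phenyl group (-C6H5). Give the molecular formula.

Atom tally by fragment:
  cyclopentane ring core → C:5 H:10
  (− 3 ring H displaced by substituents)
  + NH2 → N:1 H:2
  + I → I:1
  + C6H5 → C:6 H:5
Element totals:
  C: 11
  H: 14
  I: 1
  N: 1

C11H14IN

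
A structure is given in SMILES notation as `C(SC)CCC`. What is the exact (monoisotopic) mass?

104.0660

Atom tally by fragment:
  CH3SCH2 → C:2 H:5 S:1
  CH2 → C:1 H:2
  CH2 → C:1 H:2
  CH3 → C:1 H:3
Element totals:
  C: 5
  H: 12
  S: 1
Molecular formula: C5H12S.
  M = 5(12.0) + 12(1.007825) + 31.972071
    = 60.000000 + 12.093900 + 31.972071 = 104.065971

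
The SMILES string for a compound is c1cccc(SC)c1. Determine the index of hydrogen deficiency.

Atom tally by fragment:
  benzene ring core → C:6 H:6
  (− 1 ring H displaced by substituents)
  + SCH3 → C:1 H:3 S:1
Element totals:
  C: 7
  H: 8
  S: 1
Molecular formula: C7H8S.
DoU = (2C + 2 + N − H − X) / 2 = (2·7 + 2 + 0 − 8 − 0) / 2 = 4.

4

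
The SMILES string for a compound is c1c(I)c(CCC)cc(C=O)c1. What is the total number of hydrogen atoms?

Atom tally by fragment:
  benzene ring core → C:6 H:6
  (− 3 ring H displaced by substituents)
  + I → I:1
  + CH2CH2CH3 → C:3 H:7
  + CHO → C:1 H:1 O:1
Element totals:
  C: 10
  H: 11
  I: 1
  O: 1

11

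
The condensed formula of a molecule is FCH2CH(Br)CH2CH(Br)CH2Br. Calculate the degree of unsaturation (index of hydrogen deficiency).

Element totals:
  C: 5
  H: 8
  Br: 3
  F: 1
Molecular formula: C5H8Br3F.
DoU = (2C + 2 + N − H − X) / 2 = (2·5 + 2 + 0 − 8 − 4) / 2 = 0.

0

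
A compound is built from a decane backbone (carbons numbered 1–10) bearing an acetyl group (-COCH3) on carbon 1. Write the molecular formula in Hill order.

Atom tally by fragment:
  CH3COCH2 → C:3 H:5 O:1
  CH2 → C:1 H:2
  CH2 → C:1 H:2
  CH2 → C:1 H:2
  CH2 → C:1 H:2
  CH2 → C:1 H:2
  CH2 → C:1 H:2
  CH2 → C:1 H:2
  CH2 → C:1 H:2
  CH3 → C:1 H:3
Element totals:
  C: 12
  H: 24
  O: 1

C12H24O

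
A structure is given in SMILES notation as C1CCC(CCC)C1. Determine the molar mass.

Atom tally by fragment:
  cyclopentane ring core → C:5 H:10
  (− 1 ring H displaced by substituents)
  + CH2CH2CH3 → C:3 H:7
Element totals:
  C: 8
  H: 16
Molecular formula: C8H16.
  M = 8(12.011) + 16(1.008)
    = 96.088 + 16.128 = 112.216

112.22 g/mol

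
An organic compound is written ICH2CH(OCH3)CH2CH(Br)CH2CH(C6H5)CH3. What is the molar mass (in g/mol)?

411.12 g/mol

Element totals:
  C: 14
  H: 20
  Br: 1
  I: 1
  O: 1
Molecular formula: C14H20BrIO.
  M = 14(12.011) + 20(1.008) + 79.904 + 126.904 + 15.999
    = 168.154 + 20.160 + 79.904 + 126.904 + 15.999 = 411.121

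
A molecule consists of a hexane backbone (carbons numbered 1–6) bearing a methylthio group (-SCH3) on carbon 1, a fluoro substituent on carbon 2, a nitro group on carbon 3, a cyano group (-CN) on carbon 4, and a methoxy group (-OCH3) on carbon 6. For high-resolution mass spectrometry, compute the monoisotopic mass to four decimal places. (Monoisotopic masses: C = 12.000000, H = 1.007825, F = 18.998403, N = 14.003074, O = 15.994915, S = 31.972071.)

Atom tally by fragment:
  CH3SCH2 → C:2 H:5 S:1
  CH(F) → C:1 H:1 F:1
  CH(NO2) → C:1 H:1 N:1 O:2
  CH(CN) → C:2 H:1 N:1
  CH2 → C:1 H:2
  CH2OCH3 → C:2 H:5 O:1
Element totals:
  C: 9
  H: 15
  F: 1
  N: 2
  O: 3
  S: 1
Molecular formula: C9H15FN2O3S.
  M = 9(12.0) + 15(1.007825) + 18.998403 + 2(14.003074) + 3(15.994915) + 31.972071
    = 108.000000 + 15.117375 + 18.998403 + 28.006148 + 47.984745 + 31.972071 = 250.078742

250.0787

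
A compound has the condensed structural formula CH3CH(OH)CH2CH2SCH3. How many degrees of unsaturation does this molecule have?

Element totals:
  C: 5
  H: 12
  O: 1
  S: 1
Molecular formula: C5H12OS.
DoU = (2C + 2 + N − H − X) / 2 = (2·5 + 2 + 0 − 12 − 0) / 2 = 0.

0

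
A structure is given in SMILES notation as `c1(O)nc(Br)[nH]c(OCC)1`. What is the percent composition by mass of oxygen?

15.46%

Atom tally by fragment:
  imidazole ring core → C:3 H:4 N:2
  (− 3 ring H displaced by substituents)
  + OH → O:1 H:1
  + Br → Br:1
  + OC2H5 → C:2 H:5 O:1
Element totals:
  C: 5
  H: 7
  Br: 1
  N: 2
  O: 2
Molecular formula: C5H7BrN2O2.
Molar mass = 207.027 g/mol.
Mass from O: 2 × 15.999 = 31.998 g/mol.
%O = 31.998 / 207.027 × 100 = 15.46%.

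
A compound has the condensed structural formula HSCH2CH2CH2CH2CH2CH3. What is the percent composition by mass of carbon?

Atom tally by fragment:
  HSCH2 → C:1 H:3 S:1
  CH2 → C:1 H:2
  CH2 → C:1 H:2
  CH2 → C:1 H:2
  CH2 → C:1 H:2
  CH3 → C:1 H:3
Element totals:
  C: 6
  H: 14
  S: 1
Molecular formula: C6H14S.
Molar mass = 118.238 g/mol.
Mass from C: 6 × 12.011 = 72.066 g/mol.
%C = 72.066 / 118.238 × 100 = 60.95%.

60.95%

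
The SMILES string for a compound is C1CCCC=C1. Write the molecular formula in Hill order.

C6H10

Atom tally by fragment:
  cyclohexene ring core → C:6 H:10
Element totals:
  C: 6
  H: 10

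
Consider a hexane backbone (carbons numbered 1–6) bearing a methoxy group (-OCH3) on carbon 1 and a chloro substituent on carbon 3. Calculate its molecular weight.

Atom tally by fragment:
  CH3OCH2 → C:2 H:5 O:1
  CH2 → C:1 H:2
  CH(Cl) → C:1 H:1 Cl:1
  CH2 → C:1 H:2
  CH2 → C:1 H:2
  CH3 → C:1 H:3
Element totals:
  C: 7
  H: 15
  Cl: 1
  O: 1
Molecular formula: C7H15ClO.
  M = 7(12.011) + 15(1.008) + 35.45 + 15.999
    = 84.077 + 15.120 + 35.450 + 15.999 = 150.646

150.65 g/mol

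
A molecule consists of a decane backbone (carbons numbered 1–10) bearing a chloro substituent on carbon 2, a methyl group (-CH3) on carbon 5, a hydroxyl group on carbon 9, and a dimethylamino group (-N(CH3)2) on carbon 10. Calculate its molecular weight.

Atom tally by fragment:
  CH3 → C:1 H:3
  CH(Cl) → C:1 H:1 Cl:1
  CH2 → C:1 H:2
  CH2 → C:1 H:2
  CH(CH3) → C:2 H:4
  CH2 → C:1 H:2
  CH2 → C:1 H:2
  CH2 → C:1 H:2
  CH(OH) → C:1 H:2 O:1
  CH2N(CH3)2 → C:3 H:8 N:1
Element totals:
  C: 13
  H: 28
  Cl: 1
  N: 1
  O: 1
Molecular formula: C13H28ClNO.
  M = 13(12.011) + 28(1.008) + 35.45 + 14.007 + 15.999
    = 156.143 + 28.224 + 35.450 + 14.007 + 15.999 = 249.823

249.82 g/mol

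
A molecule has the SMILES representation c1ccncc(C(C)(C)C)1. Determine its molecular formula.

C9H13N

Atom tally by fragment:
  pyridine ring core → C:5 H:5 N:1
  (− 1 ring H displaced by substituents)
  + C(CH3)3 → C:4 H:9
Element totals:
  C: 9
  H: 13
  N: 1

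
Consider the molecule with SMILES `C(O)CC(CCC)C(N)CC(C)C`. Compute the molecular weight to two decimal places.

Atom tally by fragment:
  HOCH2 → C:1 H:3 O:1
  CH2 → C:1 H:2
  CH(CH2CH2CH3) → C:4 H:8
  CH(NH2) → C:1 H:3 N:1
  CH2 → C:1 H:2
  CH(CH3) → C:2 H:4
  CH3 → C:1 H:3
Element totals:
  C: 11
  H: 25
  N: 1
  O: 1
Molecular formula: C11H25NO.
  M = 11(12.011) + 25(1.008) + 14.007 + 15.999
    = 132.121 + 25.200 + 14.007 + 15.999 = 187.327

187.33 g/mol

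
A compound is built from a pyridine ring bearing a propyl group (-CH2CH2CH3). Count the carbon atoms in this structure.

8

Atom tally by fragment:
  pyridine ring core → C:5 H:5 N:1
  (− 1 ring H displaced by substituents)
  + CH2CH2CH3 → C:3 H:7
Element totals:
  C: 8
  H: 11
  N: 1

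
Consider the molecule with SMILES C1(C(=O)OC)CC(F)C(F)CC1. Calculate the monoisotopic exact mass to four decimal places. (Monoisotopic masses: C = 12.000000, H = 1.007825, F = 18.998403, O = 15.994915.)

Atom tally by fragment:
  cyclohexane ring core → C:6 H:12
  (− 3 ring H displaced by substituents)
  + COOCH3 → C:2 H:3 O:2
  + F → F:1
  + F → F:1
Element totals:
  C: 8
  H: 12
  F: 2
  O: 2
Molecular formula: C8H12F2O2.
  M = 8(12.0) + 12(1.007825) + 2(18.998403) + 2(15.994915)
    = 96.000000 + 12.093900 + 37.996806 + 31.989830 = 178.080536

178.0805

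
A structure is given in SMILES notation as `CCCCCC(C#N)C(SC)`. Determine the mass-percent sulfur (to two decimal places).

Atom tally by fragment:
  CH3 → C:1 H:3
  CH2 → C:1 H:2
  CH2 → C:1 H:2
  CH2 → C:1 H:2
  CH2 → C:1 H:2
  CH(CN) → C:2 H:1 N:1
  CH2SCH3 → C:2 H:5 S:1
Element totals:
  C: 9
  H: 17
  N: 1
  S: 1
Molecular formula: C9H17NS.
Molar mass = 171.302 g/mol.
Mass from S: 1 × 32.06 = 32.060 g/mol.
%S = 32.060 / 171.302 × 100 = 18.72%.

18.72%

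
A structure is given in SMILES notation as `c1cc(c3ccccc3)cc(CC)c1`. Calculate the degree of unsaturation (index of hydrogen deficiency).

Atom tally by fragment:
  benzene ring core → C:6 H:6
  (− 2 ring H displaced by substituents)
  + C6H5 → C:6 H:5
  + C2H5 → C:2 H:5
Element totals:
  C: 14
  H: 14
Molecular formula: C14H14.
DoU = (2C + 2 + N − H − X) / 2 = (2·14 + 2 + 0 − 14 − 0) / 2 = 8.

8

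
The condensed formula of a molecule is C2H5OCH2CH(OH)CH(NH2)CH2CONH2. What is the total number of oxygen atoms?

Element totals:
  C: 7
  H: 16
  N: 2
  O: 3

3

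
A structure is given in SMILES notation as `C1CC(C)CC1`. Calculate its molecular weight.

84.16 g/mol

Atom tally by fragment:
  cyclopentane ring core → C:5 H:10
  (− 1 ring H displaced by substituents)
  + CH3 → C:1 H:3
Element totals:
  C: 6
  H: 12
Molecular formula: C6H12.
  M = 6(12.011) + 12(1.008)
    = 72.066 + 12.096 = 84.162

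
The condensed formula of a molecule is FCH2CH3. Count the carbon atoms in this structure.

2

Element totals:
  C: 2
  H: 5
  F: 1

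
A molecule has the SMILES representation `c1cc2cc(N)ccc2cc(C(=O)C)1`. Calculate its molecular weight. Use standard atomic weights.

Atom tally by fragment:
  naphthalene ring system core → C:10 H:8
  (− 2 ring H displaced by substituents)
  + NH2 → N:1 H:2
  + COCH3 → C:2 H:3 O:1
Element totals:
  C: 12
  H: 11
  N: 1
  O: 1
Molecular formula: C12H11NO.
  M = 12(12.011) + 11(1.008) + 14.007 + 15.999
    = 144.132 + 11.088 + 14.007 + 15.999 = 185.226

185.23 g/mol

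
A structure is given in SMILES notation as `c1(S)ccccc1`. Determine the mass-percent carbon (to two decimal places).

Atom tally by fragment:
  benzene ring core → C:6 H:6
  (− 1 ring H displaced by substituents)
  + SH → S:1 H:1
Element totals:
  C: 6
  H: 6
  S: 1
Molecular formula: C6H6S.
Molar mass = 110.174 g/mol.
Mass from C: 6 × 12.011 = 72.066 g/mol.
%C = 72.066 / 110.174 × 100 = 65.41%.

65.41%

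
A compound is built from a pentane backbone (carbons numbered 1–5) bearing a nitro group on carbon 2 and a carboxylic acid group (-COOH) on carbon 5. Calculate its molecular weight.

Atom tally by fragment:
  CH3 → C:1 H:3
  CH(NO2) → C:1 H:1 N:1 O:2
  CH2 → C:1 H:2
  CH2 → C:1 H:2
  CH2COOH → C:2 H:3 O:2
Element totals:
  C: 6
  H: 11
  N: 1
  O: 4
Molecular formula: C6H11NO4.
  M = 6(12.011) + 11(1.008) + 14.007 + 4(15.999)
    = 72.066 + 11.088 + 14.007 + 63.996 = 161.157

161.16 g/mol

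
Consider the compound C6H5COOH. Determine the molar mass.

Element totals:
  C: 7
  H: 6
  O: 2
Molecular formula: C7H6O2.
  M = 7(12.011) + 6(1.008) + 2(15.999)
    = 84.077 + 6.048 + 31.998 = 122.123

122.12 g/mol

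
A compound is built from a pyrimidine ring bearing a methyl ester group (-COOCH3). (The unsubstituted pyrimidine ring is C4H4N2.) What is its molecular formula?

Atom tally by fragment:
  pyrimidine ring core → C:4 H:4 N:2
  (− 1 ring H displaced by substituents)
  + COOCH3 → C:2 H:3 O:2
Element totals:
  C: 6
  H: 6
  N: 2
  O: 2

C6H6N2O2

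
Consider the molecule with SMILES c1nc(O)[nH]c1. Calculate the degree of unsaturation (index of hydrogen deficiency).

Atom tally by fragment:
  imidazole ring core → C:3 H:4 N:2
  (− 1 ring H displaced by substituents)
  + OH → O:1 H:1
Element totals:
  C: 3
  H: 4
  N: 2
  O: 1
Molecular formula: C3H4N2O.
DoU = (2C + 2 + N − H − X) / 2 = (2·3 + 2 + 2 − 4 − 0) / 2 = 3.

3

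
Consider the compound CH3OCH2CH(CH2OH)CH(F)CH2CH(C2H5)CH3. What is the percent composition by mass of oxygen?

Element totals:
  C: 10
  H: 21
  F: 1
  O: 2
Molecular formula: C10H21FO2.
Molar mass = 192.274 g/mol.
Mass from O: 2 × 15.999 = 31.998 g/mol.
%O = 31.998 / 192.274 × 100 = 16.64%.

16.64%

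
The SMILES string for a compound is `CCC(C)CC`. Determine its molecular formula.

Atom tally by fragment:
  CH3 → C:1 H:3
  CH2 → C:1 H:2
  CH(CH3) → C:2 H:4
  CH2 → C:1 H:2
  CH3 → C:1 H:3
Element totals:
  C: 6
  H: 14

C6H14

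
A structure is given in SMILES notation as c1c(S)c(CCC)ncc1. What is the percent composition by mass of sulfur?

20.92%

Atom tally by fragment:
  pyridine ring core → C:5 H:5 N:1
  (− 2 ring H displaced by substituents)
  + SH → S:1 H:1
  + CH2CH2CH3 → C:3 H:7
Element totals:
  C: 8
  H: 11
  N: 1
  S: 1
Molecular formula: C8H11NS.
Molar mass = 153.243 g/mol.
Mass from S: 1 × 32.06 = 32.060 g/mol.
%S = 32.060 / 153.243 × 100 = 20.92%.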